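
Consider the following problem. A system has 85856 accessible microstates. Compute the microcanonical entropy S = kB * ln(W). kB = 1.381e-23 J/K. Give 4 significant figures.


Step 1: ln(W) = ln(85856) = 11.36
Step 2: S = kB * ln(W) = 1.381e-23 * 11.36
Step 3: S = 1.569e-22 J/K

1.569e-22


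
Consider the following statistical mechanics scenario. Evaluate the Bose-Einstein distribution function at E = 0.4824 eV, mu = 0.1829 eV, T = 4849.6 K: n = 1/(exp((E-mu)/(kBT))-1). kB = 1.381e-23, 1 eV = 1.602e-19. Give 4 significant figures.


Step 1: (E - mu) = 0.2995 eV
Step 2: x = (E-mu)*eV/(kB*T) = 0.2995*1.602e-19/(1.381e-23*4849.6) = 0.7164
Step 3: exp(x) = 2.047
Step 4: n = 1/(exp(x)-1) = 0.9551

0.9551


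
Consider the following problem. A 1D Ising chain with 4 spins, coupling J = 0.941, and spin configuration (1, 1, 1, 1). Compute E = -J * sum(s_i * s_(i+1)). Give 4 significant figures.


Step 1: Nearest-neighbor products: 1, 1, 1
Step 2: Sum of products = 3
Step 3: E = -0.941 * 3 = -2.823

-2.823


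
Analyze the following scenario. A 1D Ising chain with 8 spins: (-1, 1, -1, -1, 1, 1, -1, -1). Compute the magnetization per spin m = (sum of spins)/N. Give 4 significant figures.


Step 1: Count up spins (+1): 3, down spins (-1): 5
Step 2: Total magnetization M = 3 - 5 = -2
Step 3: m = M/N = -2/8 = -0.25

-0.25


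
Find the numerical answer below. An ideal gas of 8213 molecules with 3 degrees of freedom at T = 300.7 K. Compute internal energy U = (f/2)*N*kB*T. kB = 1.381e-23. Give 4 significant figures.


Step 1: f/2 = 3/2 = 1.5
Step 2: N*kB*T = 8213*1.381e-23*300.7 = 3.411e-17
Step 3: U = 1.5 * 3.411e-17 = 5.116e-17 J

5.116e-17


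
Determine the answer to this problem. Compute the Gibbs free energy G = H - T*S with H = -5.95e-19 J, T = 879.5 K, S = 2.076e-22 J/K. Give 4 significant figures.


Step 1: T*S = 879.5 * 2.076e-22 = 1.826e-19 J
Step 2: G = H - T*S = -5.95e-19 - 1.826e-19
Step 3: G = -7.776e-19 J

-7.776e-19


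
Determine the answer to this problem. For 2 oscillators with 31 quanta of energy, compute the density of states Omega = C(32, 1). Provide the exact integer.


Step 1: Use binomial coefficient C(32, 1)
Step 2: Numerator = 32! / 31!
Step 3: Denominator = 1!
Step 4: Omega = 32

32


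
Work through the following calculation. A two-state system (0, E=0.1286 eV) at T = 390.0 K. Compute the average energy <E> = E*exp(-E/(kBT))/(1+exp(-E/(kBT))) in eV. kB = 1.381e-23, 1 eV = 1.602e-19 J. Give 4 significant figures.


Step 1: beta*E = 0.1286*1.602e-19/(1.381e-23*390.0) = 3.825
Step 2: exp(-beta*E) = 0.02182
Step 3: <E> = 0.1286*0.02182/(1+0.02182) = 0.002746 eV

0.002746


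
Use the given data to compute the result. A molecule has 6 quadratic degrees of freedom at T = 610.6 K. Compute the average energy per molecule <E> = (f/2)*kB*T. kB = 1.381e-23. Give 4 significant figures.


Step 1: f/2 = 6/2 = 3
Step 2: kB*T = 1.381e-23 * 610.6 = 8.432e-21
Step 3: <E> = 3 * 8.432e-21 = 2.53e-20 J

2.53e-20


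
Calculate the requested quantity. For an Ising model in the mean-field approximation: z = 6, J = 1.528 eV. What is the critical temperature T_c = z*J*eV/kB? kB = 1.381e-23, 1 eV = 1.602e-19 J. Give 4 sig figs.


Step 1: z*J = 6*1.528 = 9.168 eV
Step 2: Convert to Joules: 9.168*1.602e-19 = 1.469e-18 J
Step 3: T_c = 1.469e-18 / 1.381e-23 = 1.064e+05 K

1.064e+05


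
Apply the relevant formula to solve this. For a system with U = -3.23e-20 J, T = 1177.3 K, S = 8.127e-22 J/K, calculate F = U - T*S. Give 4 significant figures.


Step 1: T*S = 1177.3 * 8.127e-22 = 9.568e-19 J
Step 2: F = U - T*S = -3.23e-20 - 9.568e-19
Step 3: F = -9.891e-19 J

-9.891e-19


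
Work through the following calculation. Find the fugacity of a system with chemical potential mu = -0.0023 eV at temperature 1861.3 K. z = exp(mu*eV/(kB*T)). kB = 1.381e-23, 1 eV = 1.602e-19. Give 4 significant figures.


Step 1: Convert mu to Joules: -0.0023*1.602e-19 = -3.685e-22 J
Step 2: kB*T = 1.381e-23*1861.3 = 2.57e-20 J
Step 3: mu/(kB*T) = -0.01433
Step 4: z = exp(-0.01433) = 0.9858

0.9858


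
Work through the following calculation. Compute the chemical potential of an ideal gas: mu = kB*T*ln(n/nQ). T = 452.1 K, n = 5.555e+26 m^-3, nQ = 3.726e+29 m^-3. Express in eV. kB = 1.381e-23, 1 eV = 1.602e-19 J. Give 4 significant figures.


Step 1: n/nQ = 5.555e+26/3.726e+29 = 0.001491
Step 2: ln(n/nQ) = -6.508
Step 3: mu = kB*T*ln(n/nQ) = 6.244e-21*-6.508 = -4.064e-20 J
Step 4: Convert to eV: -4.064e-20/1.602e-19 = -0.2537 eV

-0.2537


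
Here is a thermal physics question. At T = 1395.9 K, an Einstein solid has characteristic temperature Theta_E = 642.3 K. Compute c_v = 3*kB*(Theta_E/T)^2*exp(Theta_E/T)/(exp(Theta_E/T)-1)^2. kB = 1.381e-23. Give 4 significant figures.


Step 1: x = Theta_E/T = 642.3/1395.9 = 0.4601
Step 2: x^2 = 0.2117
Step 3: exp(x) = 1.584
Step 4: c_v = 3*1.381e-23*0.2117*1.584/(1.584-1)^2 = 4.071e-23

4.071e-23


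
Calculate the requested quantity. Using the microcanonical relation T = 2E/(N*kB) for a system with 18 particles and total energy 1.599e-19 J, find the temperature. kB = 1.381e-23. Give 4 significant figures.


Step 1: Numerator = 2*E = 2*1.599e-19 = 3.198e-19 J
Step 2: Denominator = N*kB = 18*1.381e-23 = 2.486e-22
Step 3: T = 3.198e-19 / 2.486e-22 = 1287 K

1287


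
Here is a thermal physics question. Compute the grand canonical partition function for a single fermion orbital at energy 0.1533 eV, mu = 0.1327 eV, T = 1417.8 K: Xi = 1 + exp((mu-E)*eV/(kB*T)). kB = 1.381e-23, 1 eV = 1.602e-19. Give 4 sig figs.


Step 1: (mu - E) = 0.1327 - 0.1533 = -0.0206 eV
Step 2: x = (mu-E)*eV/(kB*T) = -0.0206*1.602e-19/(1.381e-23*1417.8) = -0.1685
Step 3: exp(x) = 0.8449
Step 4: Xi = 1 + 0.8449 = 1.845

1.845


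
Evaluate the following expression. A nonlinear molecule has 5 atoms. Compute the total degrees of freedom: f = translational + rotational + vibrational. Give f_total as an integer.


Step 1: Translational DOF = 3
Step 2: Rotational DOF (nonlinear) = 3
Step 3: Vibrational DOF = 3*5 - 6 = 9
Step 4: Total = 3 + 3 + 9 = 15

15


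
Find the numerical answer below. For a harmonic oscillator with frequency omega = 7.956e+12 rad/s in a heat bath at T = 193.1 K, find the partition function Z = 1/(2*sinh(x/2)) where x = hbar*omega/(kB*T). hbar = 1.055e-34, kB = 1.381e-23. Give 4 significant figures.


Step 1: Compute x = hbar*omega/(kB*T) = 1.055e-34*7.956e+12/(1.381e-23*193.1) = 0.3148
Step 2: x/2 = 0.1574
Step 3: sinh(x/2) = 0.158
Step 4: Z = 1/(2*0.158) = 3.164

3.164


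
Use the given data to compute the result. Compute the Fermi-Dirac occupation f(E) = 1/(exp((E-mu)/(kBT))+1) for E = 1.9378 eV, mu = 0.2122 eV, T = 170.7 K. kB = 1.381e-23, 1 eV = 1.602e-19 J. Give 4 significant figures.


Step 1: (E - mu) = 1.9378 - 0.2122 = 1.726 eV
Step 2: Convert: (E-mu)*eV = 2.764e-19 J
Step 3: x = (E-mu)*eV/(kB*T) = 117.3
Step 4: f = 1/(exp(117.3)+1) = 1.179e-51

1.179e-51


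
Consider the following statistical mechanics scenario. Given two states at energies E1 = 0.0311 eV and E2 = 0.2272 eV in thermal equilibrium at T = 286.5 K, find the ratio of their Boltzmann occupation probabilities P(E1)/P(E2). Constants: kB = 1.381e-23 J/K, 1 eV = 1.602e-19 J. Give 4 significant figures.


Step 1: Compute energy difference dE = E1 - E2 = 0.0311 - 0.2272 = -0.1961 eV
Step 2: Convert to Joules: dE_J = -0.1961 * 1.602e-19 = -3.142e-20 J
Step 3: Compute exponent = -dE_J / (kB * T) = -(-3.142e-20) / (1.381e-23 * 286.5) = 7.94
Step 4: P(E1)/P(E2) = exp(7.94) = 2807

2807


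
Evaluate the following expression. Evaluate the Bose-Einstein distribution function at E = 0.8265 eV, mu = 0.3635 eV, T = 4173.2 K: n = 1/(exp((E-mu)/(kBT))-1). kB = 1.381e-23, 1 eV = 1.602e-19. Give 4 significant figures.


Step 1: (E - mu) = 0.463 eV
Step 2: x = (E-mu)*eV/(kB*T) = 0.463*1.602e-19/(1.381e-23*4173.2) = 1.287
Step 3: exp(x) = 3.622
Step 4: n = 1/(exp(x)-1) = 0.3814

0.3814


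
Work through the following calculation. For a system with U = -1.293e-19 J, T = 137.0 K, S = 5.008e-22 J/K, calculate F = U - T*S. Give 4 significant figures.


Step 1: T*S = 137.0 * 5.008e-22 = 6.861e-20 J
Step 2: F = U - T*S = -1.293e-19 - 6.861e-20
Step 3: F = -1.979e-19 J

-1.979e-19


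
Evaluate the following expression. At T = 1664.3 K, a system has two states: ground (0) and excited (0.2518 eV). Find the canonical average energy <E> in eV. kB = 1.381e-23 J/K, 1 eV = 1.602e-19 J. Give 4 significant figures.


Step 1: beta*E = 0.2518*1.602e-19/(1.381e-23*1664.3) = 1.755
Step 2: exp(-beta*E) = 0.1729
Step 3: <E> = 0.2518*0.1729/(1+0.1729) = 0.03712 eV

0.03712


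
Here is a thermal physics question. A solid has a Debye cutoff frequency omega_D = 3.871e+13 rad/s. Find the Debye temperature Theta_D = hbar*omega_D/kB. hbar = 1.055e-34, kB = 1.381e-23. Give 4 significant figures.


Step 1: hbar*omega_D = 1.055e-34 * 3.871e+13 = 4.084e-21 J
Step 2: Theta_D = 4.084e-21 / 1.381e-23
Step 3: Theta_D = 295.7 K

295.7


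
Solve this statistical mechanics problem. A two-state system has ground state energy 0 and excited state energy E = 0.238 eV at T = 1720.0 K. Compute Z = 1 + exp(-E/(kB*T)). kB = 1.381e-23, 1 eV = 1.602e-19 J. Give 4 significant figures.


Step 1: Compute beta*E = E*eV/(kB*T) = 0.238*1.602e-19/(1.381e-23*1720.0) = 1.605
Step 2: exp(-beta*E) = exp(-1.605) = 0.2009
Step 3: Z = 1 + 0.2009 = 1.201

1.201


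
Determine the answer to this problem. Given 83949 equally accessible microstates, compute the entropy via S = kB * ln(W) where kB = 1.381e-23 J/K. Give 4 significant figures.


Step 1: ln(W) = ln(83949) = 11.34
Step 2: S = kB * ln(W) = 1.381e-23 * 11.34
Step 3: S = 1.566e-22 J/K

1.566e-22


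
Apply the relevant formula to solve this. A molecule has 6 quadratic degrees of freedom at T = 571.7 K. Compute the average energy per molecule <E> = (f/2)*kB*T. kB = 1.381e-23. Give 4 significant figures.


Step 1: f/2 = 6/2 = 3
Step 2: kB*T = 1.381e-23 * 571.7 = 7.895e-21
Step 3: <E> = 3 * 7.895e-21 = 2.369e-20 J

2.369e-20


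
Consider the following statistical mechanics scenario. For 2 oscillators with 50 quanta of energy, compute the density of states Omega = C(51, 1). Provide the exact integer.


Step 1: Use binomial coefficient C(51, 1)
Step 2: Numerator = 51! / 50!
Step 3: Denominator = 1!
Step 4: Omega = 51

51


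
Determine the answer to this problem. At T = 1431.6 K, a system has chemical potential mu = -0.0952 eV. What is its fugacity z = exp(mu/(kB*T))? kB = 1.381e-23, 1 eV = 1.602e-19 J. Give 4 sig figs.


Step 1: Convert mu to Joules: -0.0952*1.602e-19 = -1.525e-20 J
Step 2: kB*T = 1.381e-23*1431.6 = 1.977e-20 J
Step 3: mu/(kB*T) = -0.7714
Step 4: z = exp(-0.7714) = 0.4624

0.4624


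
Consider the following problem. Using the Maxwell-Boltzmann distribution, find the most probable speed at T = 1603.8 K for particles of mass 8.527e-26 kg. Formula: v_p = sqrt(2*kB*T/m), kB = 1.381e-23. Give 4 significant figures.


Step 1: Numerator = 2*kB*T = 2*1.381e-23*1603.8 = 4.43e-20
Step 2: Ratio = 4.43e-20 / 8.527e-26 = 5.195e+05
Step 3: v_p = sqrt(5.195e+05) = 720.8 m/s

720.8


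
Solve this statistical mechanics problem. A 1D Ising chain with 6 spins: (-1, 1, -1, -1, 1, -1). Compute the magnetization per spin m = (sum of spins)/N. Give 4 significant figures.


Step 1: Count up spins (+1): 2, down spins (-1): 4
Step 2: Total magnetization M = 2 - 4 = -2
Step 3: m = M/N = -2/6 = -0.3333

-0.3333


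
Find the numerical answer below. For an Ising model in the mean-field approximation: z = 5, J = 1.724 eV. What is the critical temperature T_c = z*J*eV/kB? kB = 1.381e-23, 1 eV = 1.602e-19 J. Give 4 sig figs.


Step 1: z*J = 5*1.724 = 8.62 eV
Step 2: Convert to Joules: 8.62*1.602e-19 = 1.381e-18 J
Step 3: T_c = 1.381e-18 / 1.381e-23 = 9.999e+04 K

9.999e+04


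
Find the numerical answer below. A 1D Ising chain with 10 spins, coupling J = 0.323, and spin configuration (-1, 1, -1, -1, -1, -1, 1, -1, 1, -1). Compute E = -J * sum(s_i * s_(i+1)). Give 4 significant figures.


Step 1: Nearest-neighbor products: -1, -1, 1, 1, 1, -1, -1, -1, -1
Step 2: Sum of products = -3
Step 3: E = -0.323 * -3 = 0.969

0.969


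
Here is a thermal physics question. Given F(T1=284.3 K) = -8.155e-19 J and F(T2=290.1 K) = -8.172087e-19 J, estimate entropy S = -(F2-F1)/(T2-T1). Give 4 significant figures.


Step 1: dF = F2 - F1 = -8.172087e-19 - (-8.155e-19) = -1.7087e-21 J
Step 2: dT = T2 - T1 = 290.1 - 284.3 = 5.8 K
Step 3: S = -dF/dT = -(-1.7087e-21)/5.8 = 2.946e-22 J/K

2.946e-22


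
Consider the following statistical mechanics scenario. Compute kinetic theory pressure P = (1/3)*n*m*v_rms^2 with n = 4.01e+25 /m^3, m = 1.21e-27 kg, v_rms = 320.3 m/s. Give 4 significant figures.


Step 1: v_rms^2 = 320.3^2 = 1.026e+05
Step 2: n*m = 4.01e+25*1.21e-27 = 0.04852
Step 3: P = (1/3)*0.04852*1.026e+05 = 1659 Pa

1659


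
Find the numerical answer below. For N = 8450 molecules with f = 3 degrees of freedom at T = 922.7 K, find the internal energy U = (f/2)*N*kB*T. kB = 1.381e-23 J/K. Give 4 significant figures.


Step 1: f/2 = 3/2 = 1.5
Step 2: N*kB*T = 8450*1.381e-23*922.7 = 1.077e-16
Step 3: U = 1.5 * 1.077e-16 = 1.615e-16 J

1.615e-16


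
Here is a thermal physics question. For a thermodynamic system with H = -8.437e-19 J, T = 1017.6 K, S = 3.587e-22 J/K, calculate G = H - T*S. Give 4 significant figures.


Step 1: T*S = 1017.6 * 3.587e-22 = 3.65e-19 J
Step 2: G = H - T*S = -8.437e-19 - 3.65e-19
Step 3: G = -1.209e-18 J

-1.209e-18


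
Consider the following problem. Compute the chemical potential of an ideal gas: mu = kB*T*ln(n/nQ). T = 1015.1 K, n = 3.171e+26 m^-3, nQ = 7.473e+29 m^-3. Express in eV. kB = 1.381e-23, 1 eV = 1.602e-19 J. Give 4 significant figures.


Step 1: n/nQ = 3.171e+26/7.473e+29 = 0.0004243
Step 2: ln(n/nQ) = -7.765
Step 3: mu = kB*T*ln(n/nQ) = 1.402e-20*-7.765 = -1.089e-19 J
Step 4: Convert to eV: -1.089e-19/1.602e-19 = -0.6795 eV

-0.6795


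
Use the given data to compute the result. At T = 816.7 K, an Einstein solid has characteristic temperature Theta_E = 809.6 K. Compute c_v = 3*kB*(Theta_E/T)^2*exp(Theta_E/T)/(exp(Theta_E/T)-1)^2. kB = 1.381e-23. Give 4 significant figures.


Step 1: x = Theta_E/T = 809.6/816.7 = 0.9913
Step 2: x^2 = 0.9827
Step 3: exp(x) = 2.695
Step 4: c_v = 3*1.381e-23*0.9827*2.695/(2.695-1)^2 = 3.82e-23

3.82e-23


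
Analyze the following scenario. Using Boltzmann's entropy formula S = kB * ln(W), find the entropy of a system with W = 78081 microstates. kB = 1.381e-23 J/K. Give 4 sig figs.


Step 1: ln(W) = ln(78081) = 11.27
Step 2: S = kB * ln(W) = 1.381e-23 * 11.27
Step 3: S = 1.556e-22 J/K

1.556e-22


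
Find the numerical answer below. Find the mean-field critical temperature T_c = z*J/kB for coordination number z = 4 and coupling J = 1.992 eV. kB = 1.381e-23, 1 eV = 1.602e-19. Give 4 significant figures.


Step 1: z*J = 4*1.992 = 7.968 eV
Step 2: Convert to Joules: 7.968*1.602e-19 = 1.276e-18 J
Step 3: T_c = 1.276e-18 / 1.381e-23 = 9.243e+04 K

9.243e+04


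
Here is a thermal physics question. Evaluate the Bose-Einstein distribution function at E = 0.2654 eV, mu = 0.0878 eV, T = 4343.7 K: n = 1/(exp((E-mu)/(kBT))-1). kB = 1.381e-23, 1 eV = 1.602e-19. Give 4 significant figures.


Step 1: (E - mu) = 0.1776 eV
Step 2: x = (E-mu)*eV/(kB*T) = 0.1776*1.602e-19/(1.381e-23*4343.7) = 0.4743
Step 3: exp(x) = 1.607
Step 4: n = 1/(exp(x)-1) = 1.648

1.648


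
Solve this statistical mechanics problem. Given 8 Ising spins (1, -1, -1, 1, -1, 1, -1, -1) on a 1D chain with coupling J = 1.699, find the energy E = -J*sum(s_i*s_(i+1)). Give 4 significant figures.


Step 1: Nearest-neighbor products: -1, 1, -1, -1, -1, -1, 1
Step 2: Sum of products = -3
Step 3: E = -1.699 * -3 = 5.097

5.097


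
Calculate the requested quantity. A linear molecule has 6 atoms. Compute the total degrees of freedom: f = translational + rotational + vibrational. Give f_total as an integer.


Step 1: Translational DOF = 3
Step 2: Rotational DOF (linear) = 2
Step 3: Vibrational DOF = 3*6 - 5 = 13
Step 4: Total = 3 + 2 + 13 = 18

18


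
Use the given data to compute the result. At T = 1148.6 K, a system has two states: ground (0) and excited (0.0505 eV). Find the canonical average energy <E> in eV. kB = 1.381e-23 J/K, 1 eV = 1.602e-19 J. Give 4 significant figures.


Step 1: beta*E = 0.0505*1.602e-19/(1.381e-23*1148.6) = 0.51
Step 2: exp(-beta*E) = 0.6005
Step 3: <E> = 0.0505*0.6005/(1+0.6005) = 0.01895 eV

0.01895


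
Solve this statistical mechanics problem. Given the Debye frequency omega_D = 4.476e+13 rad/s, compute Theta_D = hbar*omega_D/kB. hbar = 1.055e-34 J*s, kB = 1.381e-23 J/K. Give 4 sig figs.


Step 1: hbar*omega_D = 1.055e-34 * 4.476e+13 = 4.722e-21 J
Step 2: Theta_D = 4.722e-21 / 1.381e-23
Step 3: Theta_D = 341.9 K

341.9


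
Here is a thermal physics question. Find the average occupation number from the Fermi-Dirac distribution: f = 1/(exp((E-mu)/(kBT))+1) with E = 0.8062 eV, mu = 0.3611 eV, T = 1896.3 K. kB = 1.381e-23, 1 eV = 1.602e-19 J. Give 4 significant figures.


Step 1: (E - mu) = 0.8062 - 0.3611 = 0.4451 eV
Step 2: Convert: (E-mu)*eV = 7.131e-20 J
Step 3: x = (E-mu)*eV/(kB*T) = 2.723
Step 4: f = 1/(exp(2.723)+1) = 0.06164

0.06164


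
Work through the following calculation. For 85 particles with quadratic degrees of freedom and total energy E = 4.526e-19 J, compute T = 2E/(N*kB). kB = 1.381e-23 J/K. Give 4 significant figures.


Step 1: Numerator = 2*E = 2*4.526e-19 = 9.052e-19 J
Step 2: Denominator = N*kB = 85*1.381e-23 = 1.174e-21
Step 3: T = 9.052e-19 / 1.174e-21 = 771.1 K

771.1


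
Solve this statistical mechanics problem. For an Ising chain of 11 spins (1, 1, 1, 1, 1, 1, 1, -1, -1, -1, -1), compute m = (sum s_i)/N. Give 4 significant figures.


Step 1: Count up spins (+1): 7, down spins (-1): 4
Step 2: Total magnetization M = 7 - 4 = 3
Step 3: m = M/N = 3/11 = 0.2727

0.2727


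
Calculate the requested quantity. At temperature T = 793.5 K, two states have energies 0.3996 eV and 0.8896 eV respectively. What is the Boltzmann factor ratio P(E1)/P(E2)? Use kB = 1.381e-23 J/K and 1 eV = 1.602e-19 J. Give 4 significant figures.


Step 1: Compute energy difference dE = E1 - E2 = 0.3996 - 0.8896 = -0.49 eV
Step 2: Convert to Joules: dE_J = -0.49 * 1.602e-19 = -7.85e-20 J
Step 3: Compute exponent = -dE_J / (kB * T) = -(-7.85e-20) / (1.381e-23 * 793.5) = 7.163
Step 4: P(E1)/P(E2) = exp(7.163) = 1291

1291


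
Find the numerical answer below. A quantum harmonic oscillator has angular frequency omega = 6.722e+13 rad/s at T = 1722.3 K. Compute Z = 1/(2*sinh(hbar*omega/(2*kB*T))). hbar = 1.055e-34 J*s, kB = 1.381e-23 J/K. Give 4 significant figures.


Step 1: Compute x = hbar*omega/(kB*T) = 1.055e-34*6.722e+13/(1.381e-23*1722.3) = 0.2982
Step 2: x/2 = 0.1491
Step 3: sinh(x/2) = 0.1496
Step 4: Z = 1/(2*0.1496) = 3.342

3.342


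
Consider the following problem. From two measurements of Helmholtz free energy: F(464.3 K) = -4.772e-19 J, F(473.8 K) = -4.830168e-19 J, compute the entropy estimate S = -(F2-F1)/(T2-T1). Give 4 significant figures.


Step 1: dF = F2 - F1 = -4.830168e-19 - (-4.772e-19) = -5.8168e-21 J
Step 2: dT = T2 - T1 = 473.8 - 464.3 = 9.5 K
Step 3: S = -dF/dT = -(-5.8168e-21)/9.5 = 6.123e-22 J/K

6.123e-22


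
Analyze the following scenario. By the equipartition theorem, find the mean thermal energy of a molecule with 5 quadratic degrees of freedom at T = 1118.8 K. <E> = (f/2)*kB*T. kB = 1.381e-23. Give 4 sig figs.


Step 1: f/2 = 5/2 = 2.5
Step 2: kB*T = 1.381e-23 * 1118.8 = 1.545e-20
Step 3: <E> = 2.5 * 1.545e-20 = 3.863e-20 J

3.863e-20


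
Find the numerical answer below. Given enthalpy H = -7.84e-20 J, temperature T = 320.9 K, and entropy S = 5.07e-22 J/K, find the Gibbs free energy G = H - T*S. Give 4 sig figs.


Step 1: T*S = 320.9 * 5.07e-22 = 1.627e-19 J
Step 2: G = H - T*S = -7.84e-20 - 1.627e-19
Step 3: G = -2.411e-19 J

-2.411e-19


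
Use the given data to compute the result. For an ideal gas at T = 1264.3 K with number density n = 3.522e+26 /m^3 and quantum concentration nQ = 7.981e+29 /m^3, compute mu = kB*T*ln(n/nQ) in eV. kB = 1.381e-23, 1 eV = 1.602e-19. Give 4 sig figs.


Step 1: n/nQ = 3.522e+26/7.981e+29 = 0.0004413
Step 2: ln(n/nQ) = -7.726
Step 3: mu = kB*T*ln(n/nQ) = 1.746e-20*-7.726 = -1.349e-19 J
Step 4: Convert to eV: -1.349e-19/1.602e-19 = -0.842 eV

-0.842


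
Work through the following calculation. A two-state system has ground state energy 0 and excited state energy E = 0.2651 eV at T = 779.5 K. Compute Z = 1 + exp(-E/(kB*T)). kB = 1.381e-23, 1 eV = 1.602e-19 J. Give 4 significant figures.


Step 1: Compute beta*E = E*eV/(kB*T) = 0.2651*1.602e-19/(1.381e-23*779.5) = 3.945
Step 2: exp(-beta*E) = exp(-3.945) = 0.01935
Step 3: Z = 1 + 0.01935 = 1.019

1.019


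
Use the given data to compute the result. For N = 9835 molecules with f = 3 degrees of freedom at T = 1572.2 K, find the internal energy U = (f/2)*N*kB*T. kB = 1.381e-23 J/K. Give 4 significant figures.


Step 1: f/2 = 3/2 = 1.5
Step 2: N*kB*T = 9835*1.381e-23*1572.2 = 2.135e-16
Step 3: U = 1.5 * 2.135e-16 = 3.203e-16 J

3.203e-16


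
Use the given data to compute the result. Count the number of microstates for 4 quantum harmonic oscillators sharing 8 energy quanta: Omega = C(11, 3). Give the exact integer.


Step 1: Use binomial coefficient C(11, 3)
Step 2: Numerator = 11! / 8!
Step 3: Denominator = 3!
Step 4: Omega = 165

165


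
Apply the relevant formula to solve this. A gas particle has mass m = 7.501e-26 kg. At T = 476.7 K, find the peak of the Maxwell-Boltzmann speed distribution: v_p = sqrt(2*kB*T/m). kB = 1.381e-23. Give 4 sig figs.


Step 1: Numerator = 2*kB*T = 2*1.381e-23*476.7 = 1.317e-20
Step 2: Ratio = 1.317e-20 / 7.501e-26 = 1.755e+05
Step 3: v_p = sqrt(1.755e+05) = 419 m/s

419


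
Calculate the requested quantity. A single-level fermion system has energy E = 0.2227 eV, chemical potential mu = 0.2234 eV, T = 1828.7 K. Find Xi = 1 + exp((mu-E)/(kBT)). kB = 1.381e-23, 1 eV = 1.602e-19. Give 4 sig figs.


Step 1: (mu - E) = 0.2234 - 0.2227 = 0.0007 eV
Step 2: x = (mu-E)*eV/(kB*T) = 0.0007*1.602e-19/(1.381e-23*1828.7) = 0.00444
Step 3: exp(x) = 1.004
Step 4: Xi = 1 + 1.004 = 2.004

2.004


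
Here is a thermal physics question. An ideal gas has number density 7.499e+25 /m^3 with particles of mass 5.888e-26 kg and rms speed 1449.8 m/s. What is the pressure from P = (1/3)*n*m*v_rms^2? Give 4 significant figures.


Step 1: v_rms^2 = 1449.8^2 = 2.102e+06
Step 2: n*m = 7.499e+25*5.888e-26 = 4.415
Step 3: P = (1/3)*4.415*2.102e+06 = 3.094e+06 Pa

3.094e+06


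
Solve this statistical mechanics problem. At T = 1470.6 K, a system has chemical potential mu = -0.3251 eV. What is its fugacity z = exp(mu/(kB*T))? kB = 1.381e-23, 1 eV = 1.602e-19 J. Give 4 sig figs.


Step 1: Convert mu to Joules: -0.3251*1.602e-19 = -5.208e-20 J
Step 2: kB*T = 1.381e-23*1470.6 = 2.031e-20 J
Step 3: mu/(kB*T) = -2.564
Step 4: z = exp(-2.564) = 0.07696

0.07696


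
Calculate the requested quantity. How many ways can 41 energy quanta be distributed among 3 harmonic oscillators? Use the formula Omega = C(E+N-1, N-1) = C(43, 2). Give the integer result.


Step 1: Use binomial coefficient C(43, 2)
Step 2: Numerator = 43! / 41!
Step 3: Denominator = 2!
Step 4: Omega = 903

903


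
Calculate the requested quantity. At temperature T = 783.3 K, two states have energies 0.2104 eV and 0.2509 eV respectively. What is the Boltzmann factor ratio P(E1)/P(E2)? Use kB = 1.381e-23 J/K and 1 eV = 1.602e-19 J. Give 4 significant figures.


Step 1: Compute energy difference dE = E1 - E2 = 0.2104 - 0.2509 = -0.0405 eV
Step 2: Convert to Joules: dE_J = -0.0405 * 1.602e-19 = -6.488e-21 J
Step 3: Compute exponent = -dE_J / (kB * T) = -(-6.488e-21) / (1.381e-23 * 783.3) = 0.5998
Step 4: P(E1)/P(E2) = exp(0.5998) = 1.822

1.822


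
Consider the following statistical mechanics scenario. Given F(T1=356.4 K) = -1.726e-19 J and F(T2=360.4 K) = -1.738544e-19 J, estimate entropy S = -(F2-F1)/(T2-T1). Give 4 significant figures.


Step 1: dF = F2 - F1 = -1.738544e-19 - (-1.726e-19) = -1.2544e-21 J
Step 2: dT = T2 - T1 = 360.4 - 356.4 = 4 K
Step 3: S = -dF/dT = -(-1.2544e-21)/4 = 3.136e-22 J/K

3.136e-22


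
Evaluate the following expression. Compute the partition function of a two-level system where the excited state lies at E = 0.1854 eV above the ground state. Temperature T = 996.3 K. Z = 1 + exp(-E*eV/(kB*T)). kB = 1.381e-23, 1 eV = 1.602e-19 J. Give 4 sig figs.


Step 1: Compute beta*E = E*eV/(kB*T) = 0.1854*1.602e-19/(1.381e-23*996.3) = 2.159
Step 2: exp(-beta*E) = exp(-2.159) = 0.1155
Step 3: Z = 1 + 0.1155 = 1.115

1.115


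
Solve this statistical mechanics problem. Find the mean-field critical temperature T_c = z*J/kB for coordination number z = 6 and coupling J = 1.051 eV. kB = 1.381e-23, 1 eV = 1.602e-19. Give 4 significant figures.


Step 1: z*J = 6*1.051 = 6.306 eV
Step 2: Convert to Joules: 6.306*1.602e-19 = 1.01e-18 J
Step 3: T_c = 1.01e-18 / 1.381e-23 = 7.315e+04 K

7.315e+04


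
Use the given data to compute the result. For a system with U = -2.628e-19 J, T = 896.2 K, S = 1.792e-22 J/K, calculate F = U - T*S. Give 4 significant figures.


Step 1: T*S = 896.2 * 1.792e-22 = 1.606e-19 J
Step 2: F = U - T*S = -2.628e-19 - 1.606e-19
Step 3: F = -4.234e-19 J

-4.234e-19


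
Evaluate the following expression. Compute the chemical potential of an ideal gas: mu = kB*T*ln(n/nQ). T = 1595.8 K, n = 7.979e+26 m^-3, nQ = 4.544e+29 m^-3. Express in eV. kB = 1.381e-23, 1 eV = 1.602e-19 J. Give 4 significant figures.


Step 1: n/nQ = 7.979e+26/4.544e+29 = 0.001756
Step 2: ln(n/nQ) = -6.345
Step 3: mu = kB*T*ln(n/nQ) = 2.204e-20*-6.345 = -1.398e-19 J
Step 4: Convert to eV: -1.398e-19/1.602e-19 = -0.8728 eV

-0.8728


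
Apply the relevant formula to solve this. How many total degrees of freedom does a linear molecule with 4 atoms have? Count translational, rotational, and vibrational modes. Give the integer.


Step 1: Translational DOF = 3
Step 2: Rotational DOF (linear) = 2
Step 3: Vibrational DOF = 3*4 - 5 = 7
Step 4: Total = 3 + 2 + 7 = 12

12


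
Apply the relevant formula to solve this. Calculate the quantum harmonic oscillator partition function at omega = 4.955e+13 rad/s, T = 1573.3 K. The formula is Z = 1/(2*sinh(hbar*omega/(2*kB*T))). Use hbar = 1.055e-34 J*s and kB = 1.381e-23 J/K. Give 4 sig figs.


Step 1: Compute x = hbar*omega/(kB*T) = 1.055e-34*4.955e+13/(1.381e-23*1573.3) = 0.2406
Step 2: x/2 = 0.1203
Step 3: sinh(x/2) = 0.1206
Step 4: Z = 1/(2*0.1206) = 4.146

4.146


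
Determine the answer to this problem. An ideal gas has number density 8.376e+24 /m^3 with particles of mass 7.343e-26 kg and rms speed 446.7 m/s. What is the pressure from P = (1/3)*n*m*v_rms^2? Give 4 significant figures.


Step 1: v_rms^2 = 446.7^2 = 1.995e+05
Step 2: n*m = 8.376e+24*7.343e-26 = 0.615
Step 3: P = (1/3)*0.615*1.995e+05 = 4.091e+04 Pa

4.091e+04


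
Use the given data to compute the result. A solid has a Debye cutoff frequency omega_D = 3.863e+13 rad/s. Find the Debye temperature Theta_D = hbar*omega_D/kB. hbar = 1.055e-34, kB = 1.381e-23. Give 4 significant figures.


Step 1: hbar*omega_D = 1.055e-34 * 3.863e+13 = 4.075e-21 J
Step 2: Theta_D = 4.075e-21 / 1.381e-23
Step 3: Theta_D = 295.1 K

295.1


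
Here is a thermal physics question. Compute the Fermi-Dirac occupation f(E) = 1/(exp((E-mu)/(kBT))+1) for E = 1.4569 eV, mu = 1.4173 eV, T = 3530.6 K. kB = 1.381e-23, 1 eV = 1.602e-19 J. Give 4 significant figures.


Step 1: (E - mu) = 1.4569 - 1.4173 = 0.0396 eV
Step 2: Convert: (E-mu)*eV = 6.344e-21 J
Step 3: x = (E-mu)*eV/(kB*T) = 0.1301
Step 4: f = 1/(exp(0.1301)+1) = 0.4675

0.4675


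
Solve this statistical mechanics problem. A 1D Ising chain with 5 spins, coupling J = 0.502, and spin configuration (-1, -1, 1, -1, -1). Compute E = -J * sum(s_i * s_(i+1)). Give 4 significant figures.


Step 1: Nearest-neighbor products: 1, -1, -1, 1
Step 2: Sum of products = 0
Step 3: E = -0.502 * 0 = 0

0


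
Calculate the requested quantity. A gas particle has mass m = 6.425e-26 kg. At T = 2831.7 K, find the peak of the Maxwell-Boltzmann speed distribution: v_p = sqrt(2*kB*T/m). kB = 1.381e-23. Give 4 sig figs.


Step 1: Numerator = 2*kB*T = 2*1.381e-23*2831.7 = 7.821e-20
Step 2: Ratio = 7.821e-20 / 6.425e-26 = 1.217e+06
Step 3: v_p = sqrt(1.217e+06) = 1103 m/s

1103


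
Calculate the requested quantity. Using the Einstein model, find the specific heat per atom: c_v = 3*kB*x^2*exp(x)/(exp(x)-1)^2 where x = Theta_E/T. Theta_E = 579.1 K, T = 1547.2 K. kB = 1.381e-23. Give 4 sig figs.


Step 1: x = Theta_E/T = 579.1/1547.2 = 0.3743
Step 2: x^2 = 0.1401
Step 3: exp(x) = 1.454
Step 4: c_v = 3*1.381e-23*0.1401*1.454/(1.454-1)^2 = 4.095e-23

4.095e-23


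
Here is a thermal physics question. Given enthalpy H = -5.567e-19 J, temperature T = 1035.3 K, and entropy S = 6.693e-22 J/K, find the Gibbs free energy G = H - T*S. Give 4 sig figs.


Step 1: T*S = 1035.3 * 6.693e-22 = 6.929e-19 J
Step 2: G = H - T*S = -5.567e-19 - 6.929e-19
Step 3: G = -1.25e-18 J

-1.25e-18


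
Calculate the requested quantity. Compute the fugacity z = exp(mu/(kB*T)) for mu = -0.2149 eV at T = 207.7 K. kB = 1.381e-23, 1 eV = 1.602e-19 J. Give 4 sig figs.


Step 1: Convert mu to Joules: -0.2149*1.602e-19 = -3.443e-20 J
Step 2: kB*T = 1.381e-23*207.7 = 2.868e-21 J
Step 3: mu/(kB*T) = -12
Step 4: z = exp(-12) = 6.129e-06

6.129e-06


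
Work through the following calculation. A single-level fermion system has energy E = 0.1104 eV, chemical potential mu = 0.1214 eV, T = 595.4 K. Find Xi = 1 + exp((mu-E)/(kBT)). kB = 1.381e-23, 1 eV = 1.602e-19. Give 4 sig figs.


Step 1: (mu - E) = 0.1214 - 0.1104 = 0.011 eV
Step 2: x = (mu-E)*eV/(kB*T) = 0.011*1.602e-19/(1.381e-23*595.4) = 0.2143
Step 3: exp(x) = 1.239
Step 4: Xi = 1 + 1.239 = 2.239

2.239


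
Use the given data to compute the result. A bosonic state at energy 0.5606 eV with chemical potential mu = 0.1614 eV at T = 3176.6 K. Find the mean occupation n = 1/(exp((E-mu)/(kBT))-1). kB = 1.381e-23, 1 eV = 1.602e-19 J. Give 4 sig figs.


Step 1: (E - mu) = 0.3992 eV
Step 2: x = (E-mu)*eV/(kB*T) = 0.3992*1.602e-19/(1.381e-23*3176.6) = 1.458
Step 3: exp(x) = 4.296
Step 4: n = 1/(exp(x)-1) = 0.3034

0.3034


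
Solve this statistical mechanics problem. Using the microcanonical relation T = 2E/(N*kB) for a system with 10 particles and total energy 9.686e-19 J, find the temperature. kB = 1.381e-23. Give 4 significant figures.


Step 1: Numerator = 2*E = 2*9.686e-19 = 1.937e-18 J
Step 2: Denominator = N*kB = 10*1.381e-23 = 1.381e-22
Step 3: T = 1.937e-18 / 1.381e-22 = 1.403e+04 K

1.403e+04


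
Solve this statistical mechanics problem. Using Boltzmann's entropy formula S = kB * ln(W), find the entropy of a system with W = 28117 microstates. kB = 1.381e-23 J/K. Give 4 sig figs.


Step 1: ln(W) = ln(28117) = 10.24
Step 2: S = kB * ln(W) = 1.381e-23 * 10.24
Step 3: S = 1.415e-22 J/K

1.415e-22


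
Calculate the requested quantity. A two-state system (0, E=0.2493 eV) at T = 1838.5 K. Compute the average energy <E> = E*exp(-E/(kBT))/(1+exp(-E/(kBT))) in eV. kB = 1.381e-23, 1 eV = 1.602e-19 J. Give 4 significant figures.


Step 1: beta*E = 0.2493*1.602e-19/(1.381e-23*1838.5) = 1.573
Step 2: exp(-beta*E) = 0.2074
Step 3: <E> = 0.2493*0.2074/(1+0.2074) = 0.04283 eV

0.04283


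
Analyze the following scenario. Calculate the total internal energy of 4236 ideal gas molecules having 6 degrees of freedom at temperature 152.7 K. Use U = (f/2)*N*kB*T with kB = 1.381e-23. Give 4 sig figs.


Step 1: f/2 = 6/2 = 3.0
Step 2: N*kB*T = 4236*1.381e-23*152.7 = 8.933e-18
Step 3: U = 3.0 * 8.933e-18 = 2.68e-17 J

2.68e-17


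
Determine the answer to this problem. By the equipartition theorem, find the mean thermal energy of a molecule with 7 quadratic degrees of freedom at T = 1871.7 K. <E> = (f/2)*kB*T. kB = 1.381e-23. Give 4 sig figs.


Step 1: f/2 = 7/2 = 3.5
Step 2: kB*T = 1.381e-23 * 1871.7 = 2.585e-20
Step 3: <E> = 3.5 * 2.585e-20 = 9.047e-20 J

9.047e-20


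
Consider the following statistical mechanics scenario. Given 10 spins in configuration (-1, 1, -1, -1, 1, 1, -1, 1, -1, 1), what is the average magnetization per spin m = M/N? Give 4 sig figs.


Step 1: Count up spins (+1): 5, down spins (-1): 5
Step 2: Total magnetization M = 5 - 5 = 0
Step 3: m = M/N = 0/10 = 0

0


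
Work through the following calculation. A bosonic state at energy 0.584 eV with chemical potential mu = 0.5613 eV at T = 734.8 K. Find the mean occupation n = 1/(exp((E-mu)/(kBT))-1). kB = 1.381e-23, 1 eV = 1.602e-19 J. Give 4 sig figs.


Step 1: (E - mu) = 0.0227 eV
Step 2: x = (E-mu)*eV/(kB*T) = 0.0227*1.602e-19/(1.381e-23*734.8) = 0.3584
Step 3: exp(x) = 1.431
Step 4: n = 1/(exp(x)-1) = 2.32

2.32


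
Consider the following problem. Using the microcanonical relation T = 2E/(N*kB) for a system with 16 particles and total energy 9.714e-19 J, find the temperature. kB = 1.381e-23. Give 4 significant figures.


Step 1: Numerator = 2*E = 2*9.714e-19 = 1.943e-18 J
Step 2: Denominator = N*kB = 16*1.381e-23 = 2.21e-22
Step 3: T = 1.943e-18 / 2.21e-22 = 8793 K

8793


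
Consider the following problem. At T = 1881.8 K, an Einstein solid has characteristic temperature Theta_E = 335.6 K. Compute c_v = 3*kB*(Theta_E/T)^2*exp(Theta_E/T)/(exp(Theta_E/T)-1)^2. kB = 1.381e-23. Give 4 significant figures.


Step 1: x = Theta_E/T = 335.6/1881.8 = 0.1783
Step 2: x^2 = 0.03181
Step 3: exp(x) = 1.195
Step 4: c_v = 3*1.381e-23*0.03181*1.195/(1.195-1)^2 = 4.132e-23

4.132e-23


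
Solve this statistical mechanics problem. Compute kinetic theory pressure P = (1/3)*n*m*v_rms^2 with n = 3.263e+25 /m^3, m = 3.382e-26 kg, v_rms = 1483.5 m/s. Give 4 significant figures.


Step 1: v_rms^2 = 1483.5^2 = 2.201e+06
Step 2: n*m = 3.263e+25*3.382e-26 = 1.104
Step 3: P = (1/3)*1.104*2.201e+06 = 8.096e+05 Pa

8.096e+05


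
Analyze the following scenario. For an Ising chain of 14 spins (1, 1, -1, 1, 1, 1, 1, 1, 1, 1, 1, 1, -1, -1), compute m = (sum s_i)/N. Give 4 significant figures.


Step 1: Count up spins (+1): 11, down spins (-1): 3
Step 2: Total magnetization M = 11 - 3 = 8
Step 3: m = M/N = 8/14 = 0.5714

0.5714


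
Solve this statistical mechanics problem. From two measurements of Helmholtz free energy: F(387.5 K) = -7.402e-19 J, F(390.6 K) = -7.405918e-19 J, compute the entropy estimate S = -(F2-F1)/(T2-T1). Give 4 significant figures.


Step 1: dF = F2 - F1 = -7.405918e-19 - (-7.402e-19) = -3.918e-22 J
Step 2: dT = T2 - T1 = 390.6 - 387.5 = 3.1 K
Step 3: S = -dF/dT = -(-3.918e-22)/3.1 = 1.264e-22 J/K

1.264e-22


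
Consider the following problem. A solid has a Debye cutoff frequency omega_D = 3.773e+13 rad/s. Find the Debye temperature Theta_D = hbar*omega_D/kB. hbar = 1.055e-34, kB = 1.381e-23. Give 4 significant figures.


Step 1: hbar*omega_D = 1.055e-34 * 3.773e+13 = 3.981e-21 J
Step 2: Theta_D = 3.981e-21 / 1.381e-23
Step 3: Theta_D = 288.2 K

288.2


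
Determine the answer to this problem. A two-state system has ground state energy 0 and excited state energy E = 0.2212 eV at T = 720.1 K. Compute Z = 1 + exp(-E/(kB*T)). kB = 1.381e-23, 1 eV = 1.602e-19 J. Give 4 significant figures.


Step 1: Compute beta*E = E*eV/(kB*T) = 0.2212*1.602e-19/(1.381e-23*720.1) = 3.563
Step 2: exp(-beta*E) = exp(-3.563) = 0.02834
Step 3: Z = 1 + 0.02834 = 1.028

1.028


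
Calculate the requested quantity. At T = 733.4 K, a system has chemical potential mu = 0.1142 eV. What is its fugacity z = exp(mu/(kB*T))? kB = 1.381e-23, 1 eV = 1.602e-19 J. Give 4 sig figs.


Step 1: Convert mu to Joules: 0.1142*1.602e-19 = 1.829e-20 J
Step 2: kB*T = 1.381e-23*733.4 = 1.013e-20 J
Step 3: mu/(kB*T) = 1.806
Step 4: z = exp(1.806) = 6.088

6.088


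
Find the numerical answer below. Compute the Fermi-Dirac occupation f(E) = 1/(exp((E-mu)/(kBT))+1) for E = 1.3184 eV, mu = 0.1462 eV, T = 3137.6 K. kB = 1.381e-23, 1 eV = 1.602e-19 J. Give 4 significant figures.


Step 1: (E - mu) = 1.3184 - 0.1462 = 1.172 eV
Step 2: Convert: (E-mu)*eV = 1.878e-19 J
Step 3: x = (E-mu)*eV/(kB*T) = 4.334
Step 4: f = 1/(exp(4.334)+1) = 0.01295

0.01295


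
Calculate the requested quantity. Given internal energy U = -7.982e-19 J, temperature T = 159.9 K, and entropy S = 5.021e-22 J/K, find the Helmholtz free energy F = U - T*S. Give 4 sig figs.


Step 1: T*S = 159.9 * 5.021e-22 = 8.029e-20 J
Step 2: F = U - T*S = -7.982e-19 - 8.029e-20
Step 3: F = -8.785e-19 J

-8.785e-19


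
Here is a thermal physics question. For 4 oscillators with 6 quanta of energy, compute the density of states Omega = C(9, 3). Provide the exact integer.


Step 1: Use binomial coefficient C(9, 3)
Step 2: Numerator = 9! / 6!
Step 3: Denominator = 3!
Step 4: Omega = 84

84


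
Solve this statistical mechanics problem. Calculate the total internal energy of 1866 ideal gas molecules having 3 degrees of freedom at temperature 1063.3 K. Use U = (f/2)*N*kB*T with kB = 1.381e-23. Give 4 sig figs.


Step 1: f/2 = 3/2 = 1.5
Step 2: N*kB*T = 1866*1.381e-23*1063.3 = 2.74e-17
Step 3: U = 1.5 * 2.74e-17 = 4.11e-17 J

4.11e-17


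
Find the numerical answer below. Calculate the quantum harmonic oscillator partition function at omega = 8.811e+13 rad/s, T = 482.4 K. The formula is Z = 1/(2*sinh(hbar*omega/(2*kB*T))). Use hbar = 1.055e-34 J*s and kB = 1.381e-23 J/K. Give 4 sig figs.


Step 1: Compute x = hbar*omega/(kB*T) = 1.055e-34*8.811e+13/(1.381e-23*482.4) = 1.395
Step 2: x/2 = 0.6977
Step 3: sinh(x/2) = 0.7557
Step 4: Z = 1/(2*0.7557) = 0.6617

0.6617


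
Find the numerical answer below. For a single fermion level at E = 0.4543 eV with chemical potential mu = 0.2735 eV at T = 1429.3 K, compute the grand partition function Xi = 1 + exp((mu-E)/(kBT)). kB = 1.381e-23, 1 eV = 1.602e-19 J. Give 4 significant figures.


Step 1: (mu - E) = 0.2735 - 0.4543 = -0.1808 eV
Step 2: x = (mu-E)*eV/(kB*T) = -0.1808*1.602e-19/(1.381e-23*1429.3) = -1.467
Step 3: exp(x) = 0.2305
Step 4: Xi = 1 + 0.2305 = 1.231

1.231


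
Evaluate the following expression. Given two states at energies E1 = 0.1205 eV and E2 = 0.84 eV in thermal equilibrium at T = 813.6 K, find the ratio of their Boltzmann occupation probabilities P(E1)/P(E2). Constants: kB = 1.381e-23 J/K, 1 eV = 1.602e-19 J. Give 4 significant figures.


Step 1: Compute energy difference dE = E1 - E2 = 0.1205 - 0.84 = -0.7195 eV
Step 2: Convert to Joules: dE_J = -0.7195 * 1.602e-19 = -1.153e-19 J
Step 3: Compute exponent = -dE_J / (kB * T) = -(-1.153e-19) / (1.381e-23 * 813.6) = 10.26
Step 4: P(E1)/P(E2) = exp(10.26) = 2.853e+04

2.853e+04


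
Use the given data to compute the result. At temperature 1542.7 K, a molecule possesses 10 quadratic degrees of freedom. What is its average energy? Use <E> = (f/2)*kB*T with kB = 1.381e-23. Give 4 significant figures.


Step 1: f/2 = 10/2 = 5
Step 2: kB*T = 1.381e-23 * 1542.7 = 2.13e-20
Step 3: <E> = 5 * 2.13e-20 = 1.065e-19 J

1.065e-19


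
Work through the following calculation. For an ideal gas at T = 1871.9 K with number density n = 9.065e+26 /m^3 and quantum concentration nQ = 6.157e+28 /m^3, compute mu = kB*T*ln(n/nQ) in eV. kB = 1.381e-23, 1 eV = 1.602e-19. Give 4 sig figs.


Step 1: n/nQ = 9.065e+26/6.157e+28 = 0.01472
Step 2: ln(n/nQ) = -4.218
Step 3: mu = kB*T*ln(n/nQ) = 2.585e-20*-4.218 = -1.09e-19 J
Step 4: Convert to eV: -1.09e-19/1.602e-19 = -0.6807 eV

-0.6807


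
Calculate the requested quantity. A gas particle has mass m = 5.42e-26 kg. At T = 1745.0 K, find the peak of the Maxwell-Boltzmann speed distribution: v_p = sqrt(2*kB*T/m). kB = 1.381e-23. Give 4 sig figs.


Step 1: Numerator = 2*kB*T = 2*1.381e-23*1745.0 = 4.82e-20
Step 2: Ratio = 4.82e-20 / 5.42e-26 = 8.892e+05
Step 3: v_p = sqrt(8.892e+05) = 943 m/s

943


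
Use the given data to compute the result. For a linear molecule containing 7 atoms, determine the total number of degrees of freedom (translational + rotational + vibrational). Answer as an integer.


Step 1: Translational DOF = 3
Step 2: Rotational DOF (linear) = 2
Step 3: Vibrational DOF = 3*7 - 5 = 16
Step 4: Total = 3 + 2 + 16 = 21

21
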